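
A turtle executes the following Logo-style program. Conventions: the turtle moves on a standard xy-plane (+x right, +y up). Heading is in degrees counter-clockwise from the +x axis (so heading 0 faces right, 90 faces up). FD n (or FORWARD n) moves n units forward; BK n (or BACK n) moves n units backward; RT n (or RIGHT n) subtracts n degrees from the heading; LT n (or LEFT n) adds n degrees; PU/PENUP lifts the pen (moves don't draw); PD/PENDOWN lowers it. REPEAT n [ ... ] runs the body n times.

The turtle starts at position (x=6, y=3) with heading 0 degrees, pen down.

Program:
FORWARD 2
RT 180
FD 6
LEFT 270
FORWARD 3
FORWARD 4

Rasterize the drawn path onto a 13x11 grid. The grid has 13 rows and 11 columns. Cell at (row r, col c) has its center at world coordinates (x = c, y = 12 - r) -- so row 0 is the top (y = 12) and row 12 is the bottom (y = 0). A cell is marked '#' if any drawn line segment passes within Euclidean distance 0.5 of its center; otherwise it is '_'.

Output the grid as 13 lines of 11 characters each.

Segment 0: (6,3) -> (8,3)
Segment 1: (8,3) -> (2,3)
Segment 2: (2,3) -> (2,6)
Segment 3: (2,6) -> (2,10)

Answer: ___________
___________
__#________
__#________
__#________
__#________
__#________
__#________
__#________
__#######__
___________
___________
___________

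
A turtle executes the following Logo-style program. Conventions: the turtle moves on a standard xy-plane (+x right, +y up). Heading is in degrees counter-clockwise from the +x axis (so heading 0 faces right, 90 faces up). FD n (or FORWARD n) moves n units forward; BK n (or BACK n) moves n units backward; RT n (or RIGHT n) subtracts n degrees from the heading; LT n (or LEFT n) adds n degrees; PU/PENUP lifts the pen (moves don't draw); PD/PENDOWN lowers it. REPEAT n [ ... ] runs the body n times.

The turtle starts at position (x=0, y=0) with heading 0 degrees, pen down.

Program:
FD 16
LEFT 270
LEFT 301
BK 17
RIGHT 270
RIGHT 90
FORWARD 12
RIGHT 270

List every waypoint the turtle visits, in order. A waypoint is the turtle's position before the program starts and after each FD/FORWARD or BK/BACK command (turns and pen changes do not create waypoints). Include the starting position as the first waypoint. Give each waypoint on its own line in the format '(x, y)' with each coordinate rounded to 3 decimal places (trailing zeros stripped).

Answer: (0, 0)
(16, 0)
(30.572, 8.756)
(20.286, 2.575)

Derivation:
Executing turtle program step by step:
Start: pos=(0,0), heading=0, pen down
FD 16: (0,0) -> (16,0) [heading=0, draw]
LT 270: heading 0 -> 270
LT 301: heading 270 -> 211
BK 17: (16,0) -> (30.572,8.756) [heading=211, draw]
RT 270: heading 211 -> 301
RT 90: heading 301 -> 211
FD 12: (30.572,8.756) -> (20.286,2.575) [heading=211, draw]
RT 270: heading 211 -> 301
Final: pos=(20.286,2.575), heading=301, 3 segment(s) drawn
Waypoints (4 total):
(0, 0)
(16, 0)
(30.572, 8.756)
(20.286, 2.575)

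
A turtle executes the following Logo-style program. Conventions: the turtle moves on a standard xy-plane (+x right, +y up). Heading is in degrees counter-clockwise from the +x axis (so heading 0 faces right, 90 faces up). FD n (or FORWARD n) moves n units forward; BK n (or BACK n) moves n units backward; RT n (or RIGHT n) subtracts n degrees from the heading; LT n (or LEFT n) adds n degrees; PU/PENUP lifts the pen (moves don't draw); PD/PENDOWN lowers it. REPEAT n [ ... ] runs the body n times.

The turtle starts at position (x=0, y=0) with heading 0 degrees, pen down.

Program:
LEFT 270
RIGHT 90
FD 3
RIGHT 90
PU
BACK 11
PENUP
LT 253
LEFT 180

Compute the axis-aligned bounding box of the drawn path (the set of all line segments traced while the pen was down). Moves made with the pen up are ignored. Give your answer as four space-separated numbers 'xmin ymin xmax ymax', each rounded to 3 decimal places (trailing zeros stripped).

Answer: -3 0 0 0

Derivation:
Executing turtle program step by step:
Start: pos=(0,0), heading=0, pen down
LT 270: heading 0 -> 270
RT 90: heading 270 -> 180
FD 3: (0,0) -> (-3,0) [heading=180, draw]
RT 90: heading 180 -> 90
PU: pen up
BK 11: (-3,0) -> (-3,-11) [heading=90, move]
PU: pen up
LT 253: heading 90 -> 343
LT 180: heading 343 -> 163
Final: pos=(-3,-11), heading=163, 1 segment(s) drawn

Segment endpoints: x in {-3, 0}, y in {0, 0}
xmin=-3, ymin=0, xmax=0, ymax=0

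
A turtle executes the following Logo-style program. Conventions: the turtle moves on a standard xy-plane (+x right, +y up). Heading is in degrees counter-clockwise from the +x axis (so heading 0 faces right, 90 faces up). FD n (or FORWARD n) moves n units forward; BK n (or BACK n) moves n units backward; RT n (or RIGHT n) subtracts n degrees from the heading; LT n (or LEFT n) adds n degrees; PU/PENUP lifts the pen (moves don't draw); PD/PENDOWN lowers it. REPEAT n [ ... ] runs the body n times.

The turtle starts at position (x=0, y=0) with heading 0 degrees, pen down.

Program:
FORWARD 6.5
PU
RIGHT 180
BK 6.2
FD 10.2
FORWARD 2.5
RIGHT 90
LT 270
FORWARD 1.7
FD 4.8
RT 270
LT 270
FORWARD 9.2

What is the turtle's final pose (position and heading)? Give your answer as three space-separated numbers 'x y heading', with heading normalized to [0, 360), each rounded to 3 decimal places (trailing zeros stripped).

Executing turtle program step by step:
Start: pos=(0,0), heading=0, pen down
FD 6.5: (0,0) -> (6.5,0) [heading=0, draw]
PU: pen up
RT 180: heading 0 -> 180
BK 6.2: (6.5,0) -> (12.7,0) [heading=180, move]
FD 10.2: (12.7,0) -> (2.5,0) [heading=180, move]
FD 2.5: (2.5,0) -> (0,0) [heading=180, move]
RT 90: heading 180 -> 90
LT 270: heading 90 -> 0
FD 1.7: (0,0) -> (1.7,0) [heading=0, move]
FD 4.8: (1.7,0) -> (6.5,0) [heading=0, move]
RT 270: heading 0 -> 90
LT 270: heading 90 -> 0
FD 9.2: (6.5,0) -> (15.7,0) [heading=0, move]
Final: pos=(15.7,0), heading=0, 1 segment(s) drawn

Answer: 15.7 0 0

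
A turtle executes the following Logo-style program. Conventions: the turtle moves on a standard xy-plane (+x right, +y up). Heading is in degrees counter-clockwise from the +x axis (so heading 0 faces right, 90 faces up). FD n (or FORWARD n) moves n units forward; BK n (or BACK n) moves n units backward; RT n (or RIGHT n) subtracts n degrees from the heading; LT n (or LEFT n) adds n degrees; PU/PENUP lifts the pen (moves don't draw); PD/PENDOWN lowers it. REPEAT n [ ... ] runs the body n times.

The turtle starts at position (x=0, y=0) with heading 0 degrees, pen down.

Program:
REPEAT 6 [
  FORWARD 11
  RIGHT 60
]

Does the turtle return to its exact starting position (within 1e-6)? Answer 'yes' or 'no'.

Answer: yes

Derivation:
Executing turtle program step by step:
Start: pos=(0,0), heading=0, pen down
REPEAT 6 [
  -- iteration 1/6 --
  FD 11: (0,0) -> (11,0) [heading=0, draw]
  RT 60: heading 0 -> 300
  -- iteration 2/6 --
  FD 11: (11,0) -> (16.5,-9.526) [heading=300, draw]
  RT 60: heading 300 -> 240
  -- iteration 3/6 --
  FD 11: (16.5,-9.526) -> (11,-19.053) [heading=240, draw]
  RT 60: heading 240 -> 180
  -- iteration 4/6 --
  FD 11: (11,-19.053) -> (0,-19.053) [heading=180, draw]
  RT 60: heading 180 -> 120
  -- iteration 5/6 --
  FD 11: (0,-19.053) -> (-5.5,-9.526) [heading=120, draw]
  RT 60: heading 120 -> 60
  -- iteration 6/6 --
  FD 11: (-5.5,-9.526) -> (0,0) [heading=60, draw]
  RT 60: heading 60 -> 0
]
Final: pos=(0,0), heading=0, 6 segment(s) drawn

Start position: (0, 0)
Final position: (0, 0)
Distance = 0; < 1e-6 -> CLOSED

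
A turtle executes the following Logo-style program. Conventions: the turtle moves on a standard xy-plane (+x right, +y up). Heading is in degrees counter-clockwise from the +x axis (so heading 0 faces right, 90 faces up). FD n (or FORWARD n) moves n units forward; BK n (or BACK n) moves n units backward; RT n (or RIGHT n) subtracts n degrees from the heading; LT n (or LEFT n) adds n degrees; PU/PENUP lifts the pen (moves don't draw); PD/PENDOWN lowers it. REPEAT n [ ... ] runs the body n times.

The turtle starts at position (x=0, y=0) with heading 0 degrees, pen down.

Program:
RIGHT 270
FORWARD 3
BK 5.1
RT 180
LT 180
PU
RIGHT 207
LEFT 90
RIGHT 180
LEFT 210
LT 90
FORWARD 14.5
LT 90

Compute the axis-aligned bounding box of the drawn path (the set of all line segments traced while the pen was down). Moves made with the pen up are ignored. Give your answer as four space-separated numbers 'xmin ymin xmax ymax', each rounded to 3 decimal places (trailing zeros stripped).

Answer: 0 -2.1 0 3

Derivation:
Executing turtle program step by step:
Start: pos=(0,0), heading=0, pen down
RT 270: heading 0 -> 90
FD 3: (0,0) -> (0,3) [heading=90, draw]
BK 5.1: (0,3) -> (0,-2.1) [heading=90, draw]
RT 180: heading 90 -> 270
LT 180: heading 270 -> 90
PU: pen up
RT 207: heading 90 -> 243
LT 90: heading 243 -> 333
RT 180: heading 333 -> 153
LT 210: heading 153 -> 3
LT 90: heading 3 -> 93
FD 14.5: (0,-2.1) -> (-0.759,12.38) [heading=93, move]
LT 90: heading 93 -> 183
Final: pos=(-0.759,12.38), heading=183, 2 segment(s) drawn

Segment endpoints: x in {0, 0, 0}, y in {-2.1, 0, 3}
xmin=0, ymin=-2.1, xmax=0, ymax=3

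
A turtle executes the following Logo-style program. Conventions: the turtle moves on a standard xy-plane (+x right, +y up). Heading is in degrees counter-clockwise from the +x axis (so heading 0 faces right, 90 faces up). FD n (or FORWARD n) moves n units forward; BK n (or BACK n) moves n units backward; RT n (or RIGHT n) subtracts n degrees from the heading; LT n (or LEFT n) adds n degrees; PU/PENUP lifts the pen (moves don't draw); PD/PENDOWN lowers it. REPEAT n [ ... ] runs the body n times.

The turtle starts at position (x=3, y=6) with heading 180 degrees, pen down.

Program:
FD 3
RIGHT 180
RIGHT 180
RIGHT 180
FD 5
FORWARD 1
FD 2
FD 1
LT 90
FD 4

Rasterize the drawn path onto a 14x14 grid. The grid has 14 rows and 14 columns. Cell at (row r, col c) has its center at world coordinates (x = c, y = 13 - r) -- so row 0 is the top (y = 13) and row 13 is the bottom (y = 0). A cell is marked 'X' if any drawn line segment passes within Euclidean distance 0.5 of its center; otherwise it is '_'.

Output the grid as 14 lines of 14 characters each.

Answer: ______________
______________
______________
_________X____
_________X____
_________X____
_________X____
XXXXXXXXXX____
______________
______________
______________
______________
______________
______________

Derivation:
Segment 0: (3,6) -> (0,6)
Segment 1: (0,6) -> (5,6)
Segment 2: (5,6) -> (6,6)
Segment 3: (6,6) -> (8,6)
Segment 4: (8,6) -> (9,6)
Segment 5: (9,6) -> (9,10)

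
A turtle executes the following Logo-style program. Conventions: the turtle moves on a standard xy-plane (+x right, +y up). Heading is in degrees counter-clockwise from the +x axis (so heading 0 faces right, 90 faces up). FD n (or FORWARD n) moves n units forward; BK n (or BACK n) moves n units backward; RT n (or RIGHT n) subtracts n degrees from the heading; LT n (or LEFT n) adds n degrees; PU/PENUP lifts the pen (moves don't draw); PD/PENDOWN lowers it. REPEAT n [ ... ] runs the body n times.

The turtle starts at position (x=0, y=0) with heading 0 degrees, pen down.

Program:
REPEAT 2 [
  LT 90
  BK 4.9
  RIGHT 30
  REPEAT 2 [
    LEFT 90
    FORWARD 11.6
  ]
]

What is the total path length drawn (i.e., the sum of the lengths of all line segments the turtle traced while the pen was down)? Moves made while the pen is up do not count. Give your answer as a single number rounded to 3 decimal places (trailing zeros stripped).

Executing turtle program step by step:
Start: pos=(0,0), heading=0, pen down
REPEAT 2 [
  -- iteration 1/2 --
  LT 90: heading 0 -> 90
  BK 4.9: (0,0) -> (0,-4.9) [heading=90, draw]
  RT 30: heading 90 -> 60
  REPEAT 2 [
    -- iteration 1/2 --
    LT 90: heading 60 -> 150
    FD 11.6: (0,-4.9) -> (-10.046,0.9) [heading=150, draw]
    -- iteration 2/2 --
    LT 90: heading 150 -> 240
    FD 11.6: (-10.046,0.9) -> (-15.846,-9.146) [heading=240, draw]
  ]
  -- iteration 2/2 --
  LT 90: heading 240 -> 330
  BK 4.9: (-15.846,-9.146) -> (-20.089,-6.696) [heading=330, draw]
  RT 30: heading 330 -> 300
  REPEAT 2 [
    -- iteration 1/2 --
    LT 90: heading 300 -> 30
    FD 11.6: (-20.089,-6.696) -> (-10.044,-0.896) [heading=30, draw]
    -- iteration 2/2 --
    LT 90: heading 30 -> 120
    FD 11.6: (-10.044,-0.896) -> (-15.844,9.15) [heading=120, draw]
  ]
]
Final: pos=(-15.844,9.15), heading=120, 6 segment(s) drawn

Segment lengths:
  seg 1: (0,0) -> (0,-4.9), length = 4.9
  seg 2: (0,-4.9) -> (-10.046,0.9), length = 11.6
  seg 3: (-10.046,0.9) -> (-15.846,-9.146), length = 11.6
  seg 4: (-15.846,-9.146) -> (-20.089,-6.696), length = 4.9
  seg 5: (-20.089,-6.696) -> (-10.044,-0.896), length = 11.6
  seg 6: (-10.044,-0.896) -> (-15.844,9.15), length = 11.6
Total = 56.2

Answer: 56.2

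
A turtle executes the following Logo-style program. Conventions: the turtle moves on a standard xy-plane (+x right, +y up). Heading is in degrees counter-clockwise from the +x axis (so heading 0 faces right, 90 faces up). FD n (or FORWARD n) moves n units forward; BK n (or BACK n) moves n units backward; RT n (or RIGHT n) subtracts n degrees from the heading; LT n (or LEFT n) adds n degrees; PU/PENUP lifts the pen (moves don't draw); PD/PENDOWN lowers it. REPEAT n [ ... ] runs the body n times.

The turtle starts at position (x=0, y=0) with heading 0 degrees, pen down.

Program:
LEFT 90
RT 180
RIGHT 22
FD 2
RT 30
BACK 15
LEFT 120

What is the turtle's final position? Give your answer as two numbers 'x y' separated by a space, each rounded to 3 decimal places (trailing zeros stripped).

Executing turtle program step by step:
Start: pos=(0,0), heading=0, pen down
LT 90: heading 0 -> 90
RT 180: heading 90 -> 270
RT 22: heading 270 -> 248
FD 2: (0,0) -> (-0.749,-1.854) [heading=248, draw]
RT 30: heading 248 -> 218
BK 15: (-0.749,-1.854) -> (11.071,7.381) [heading=218, draw]
LT 120: heading 218 -> 338
Final: pos=(11.071,7.381), heading=338, 2 segment(s) drawn

Answer: 11.071 7.381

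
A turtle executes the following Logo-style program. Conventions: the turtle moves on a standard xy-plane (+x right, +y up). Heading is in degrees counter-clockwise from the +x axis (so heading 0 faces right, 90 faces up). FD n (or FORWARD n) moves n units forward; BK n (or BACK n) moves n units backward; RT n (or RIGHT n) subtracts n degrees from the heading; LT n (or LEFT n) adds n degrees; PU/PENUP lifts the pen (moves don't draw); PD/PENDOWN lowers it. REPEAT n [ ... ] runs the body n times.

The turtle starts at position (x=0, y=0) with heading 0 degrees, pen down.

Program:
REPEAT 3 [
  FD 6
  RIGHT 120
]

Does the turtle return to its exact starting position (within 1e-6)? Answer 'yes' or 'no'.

Answer: yes

Derivation:
Executing turtle program step by step:
Start: pos=(0,0), heading=0, pen down
REPEAT 3 [
  -- iteration 1/3 --
  FD 6: (0,0) -> (6,0) [heading=0, draw]
  RT 120: heading 0 -> 240
  -- iteration 2/3 --
  FD 6: (6,0) -> (3,-5.196) [heading=240, draw]
  RT 120: heading 240 -> 120
  -- iteration 3/3 --
  FD 6: (3,-5.196) -> (0,0) [heading=120, draw]
  RT 120: heading 120 -> 0
]
Final: pos=(0,0), heading=0, 3 segment(s) drawn

Start position: (0, 0)
Final position: (0, 0)
Distance = 0; < 1e-6 -> CLOSED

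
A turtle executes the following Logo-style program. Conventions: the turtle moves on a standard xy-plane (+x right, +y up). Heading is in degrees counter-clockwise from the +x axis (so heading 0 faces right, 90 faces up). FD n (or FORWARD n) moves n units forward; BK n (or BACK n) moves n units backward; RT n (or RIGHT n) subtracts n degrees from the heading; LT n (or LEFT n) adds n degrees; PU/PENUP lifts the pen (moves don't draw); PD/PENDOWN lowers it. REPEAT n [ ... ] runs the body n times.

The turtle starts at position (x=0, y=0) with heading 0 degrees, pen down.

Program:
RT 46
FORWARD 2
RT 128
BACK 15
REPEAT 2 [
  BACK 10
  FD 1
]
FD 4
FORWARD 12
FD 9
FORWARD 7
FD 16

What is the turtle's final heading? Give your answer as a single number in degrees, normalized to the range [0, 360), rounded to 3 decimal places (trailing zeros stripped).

Answer: 186

Derivation:
Executing turtle program step by step:
Start: pos=(0,0), heading=0, pen down
RT 46: heading 0 -> 314
FD 2: (0,0) -> (1.389,-1.439) [heading=314, draw]
RT 128: heading 314 -> 186
BK 15: (1.389,-1.439) -> (16.307,0.129) [heading=186, draw]
REPEAT 2 [
  -- iteration 1/2 --
  BK 10: (16.307,0.129) -> (26.252,1.175) [heading=186, draw]
  FD 1: (26.252,1.175) -> (25.258,1.07) [heading=186, draw]
  -- iteration 2/2 --
  BK 10: (25.258,1.07) -> (35.203,2.115) [heading=186, draw]
  FD 1: (35.203,2.115) -> (34.209,2.011) [heading=186, draw]
]
FD 4: (34.209,2.011) -> (30.23,1.593) [heading=186, draw]
FD 12: (30.23,1.593) -> (18.296,0.338) [heading=186, draw]
FD 9: (18.296,0.338) -> (9.345,-0.602) [heading=186, draw]
FD 7: (9.345,-0.602) -> (2.384,-1.334) [heading=186, draw]
FD 16: (2.384,-1.334) -> (-13.529,-3.007) [heading=186, draw]
Final: pos=(-13.529,-3.007), heading=186, 11 segment(s) drawn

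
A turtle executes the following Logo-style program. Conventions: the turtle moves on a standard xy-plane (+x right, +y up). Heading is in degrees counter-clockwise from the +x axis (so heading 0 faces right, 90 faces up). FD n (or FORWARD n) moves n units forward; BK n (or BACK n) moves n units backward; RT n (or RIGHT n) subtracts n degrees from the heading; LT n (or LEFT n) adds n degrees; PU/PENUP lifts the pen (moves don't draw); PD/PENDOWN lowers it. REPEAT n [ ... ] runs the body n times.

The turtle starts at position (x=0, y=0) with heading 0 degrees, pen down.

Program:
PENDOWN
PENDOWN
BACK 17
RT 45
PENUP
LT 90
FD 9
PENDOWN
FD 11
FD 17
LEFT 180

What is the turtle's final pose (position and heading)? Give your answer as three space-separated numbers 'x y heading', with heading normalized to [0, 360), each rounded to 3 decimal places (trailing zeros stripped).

Answer: 9.163 26.163 225

Derivation:
Executing turtle program step by step:
Start: pos=(0,0), heading=0, pen down
PD: pen down
PD: pen down
BK 17: (0,0) -> (-17,0) [heading=0, draw]
RT 45: heading 0 -> 315
PU: pen up
LT 90: heading 315 -> 45
FD 9: (-17,0) -> (-10.636,6.364) [heading=45, move]
PD: pen down
FD 11: (-10.636,6.364) -> (-2.858,14.142) [heading=45, draw]
FD 17: (-2.858,14.142) -> (9.163,26.163) [heading=45, draw]
LT 180: heading 45 -> 225
Final: pos=(9.163,26.163), heading=225, 3 segment(s) drawn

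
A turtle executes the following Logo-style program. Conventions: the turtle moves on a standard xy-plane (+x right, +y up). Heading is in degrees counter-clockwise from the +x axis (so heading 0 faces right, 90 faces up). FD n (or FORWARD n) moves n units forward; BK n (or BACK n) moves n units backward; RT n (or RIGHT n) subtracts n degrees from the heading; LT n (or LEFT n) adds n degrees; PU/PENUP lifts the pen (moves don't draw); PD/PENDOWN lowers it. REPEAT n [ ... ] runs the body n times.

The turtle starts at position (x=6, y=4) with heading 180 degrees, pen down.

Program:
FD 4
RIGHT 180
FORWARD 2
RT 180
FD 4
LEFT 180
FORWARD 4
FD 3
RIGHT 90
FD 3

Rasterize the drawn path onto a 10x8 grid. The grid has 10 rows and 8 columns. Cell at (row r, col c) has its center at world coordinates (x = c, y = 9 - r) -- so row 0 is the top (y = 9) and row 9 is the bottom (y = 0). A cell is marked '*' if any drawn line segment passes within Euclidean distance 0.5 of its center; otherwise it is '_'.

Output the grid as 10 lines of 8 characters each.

Segment 0: (6,4) -> (2,4)
Segment 1: (2,4) -> (4,4)
Segment 2: (4,4) -> (0,4)
Segment 3: (0,4) -> (4,4)
Segment 4: (4,4) -> (7,4)
Segment 5: (7,4) -> (7,1)

Answer: ________
________
________
________
________
********
_______*
_______*
_______*
________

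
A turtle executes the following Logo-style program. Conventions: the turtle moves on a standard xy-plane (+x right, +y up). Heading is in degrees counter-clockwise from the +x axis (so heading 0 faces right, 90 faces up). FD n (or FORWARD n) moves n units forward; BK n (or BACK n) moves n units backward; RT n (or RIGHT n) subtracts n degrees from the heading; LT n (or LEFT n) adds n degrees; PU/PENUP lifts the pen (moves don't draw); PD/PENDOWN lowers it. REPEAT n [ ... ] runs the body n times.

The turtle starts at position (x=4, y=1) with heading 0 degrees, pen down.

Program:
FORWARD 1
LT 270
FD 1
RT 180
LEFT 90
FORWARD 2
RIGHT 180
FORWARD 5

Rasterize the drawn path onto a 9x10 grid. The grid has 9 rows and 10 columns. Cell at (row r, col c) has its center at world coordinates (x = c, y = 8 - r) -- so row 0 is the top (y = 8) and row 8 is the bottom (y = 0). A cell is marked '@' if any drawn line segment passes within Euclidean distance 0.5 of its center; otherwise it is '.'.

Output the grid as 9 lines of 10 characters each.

Answer: ..........
..........
..........
..........
..........
..........
..........
....@@....
...@@@@@@.

Derivation:
Segment 0: (4,1) -> (5,1)
Segment 1: (5,1) -> (5,0)
Segment 2: (5,0) -> (3,0)
Segment 3: (3,0) -> (8,0)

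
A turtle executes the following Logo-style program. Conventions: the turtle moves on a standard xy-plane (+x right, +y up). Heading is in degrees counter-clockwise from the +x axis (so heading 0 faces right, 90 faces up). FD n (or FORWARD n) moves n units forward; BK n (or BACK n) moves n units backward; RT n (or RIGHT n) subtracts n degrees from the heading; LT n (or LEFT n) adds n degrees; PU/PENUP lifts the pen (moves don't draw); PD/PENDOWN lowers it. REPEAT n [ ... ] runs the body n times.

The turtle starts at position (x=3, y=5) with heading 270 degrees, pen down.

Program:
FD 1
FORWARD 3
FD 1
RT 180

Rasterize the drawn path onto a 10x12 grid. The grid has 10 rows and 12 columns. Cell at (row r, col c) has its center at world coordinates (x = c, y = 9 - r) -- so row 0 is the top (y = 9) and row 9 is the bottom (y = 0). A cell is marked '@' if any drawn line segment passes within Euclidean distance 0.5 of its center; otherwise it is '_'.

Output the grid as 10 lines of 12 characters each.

Answer: ____________
____________
____________
____________
___@________
___@________
___@________
___@________
___@________
___@________

Derivation:
Segment 0: (3,5) -> (3,4)
Segment 1: (3,4) -> (3,1)
Segment 2: (3,1) -> (3,0)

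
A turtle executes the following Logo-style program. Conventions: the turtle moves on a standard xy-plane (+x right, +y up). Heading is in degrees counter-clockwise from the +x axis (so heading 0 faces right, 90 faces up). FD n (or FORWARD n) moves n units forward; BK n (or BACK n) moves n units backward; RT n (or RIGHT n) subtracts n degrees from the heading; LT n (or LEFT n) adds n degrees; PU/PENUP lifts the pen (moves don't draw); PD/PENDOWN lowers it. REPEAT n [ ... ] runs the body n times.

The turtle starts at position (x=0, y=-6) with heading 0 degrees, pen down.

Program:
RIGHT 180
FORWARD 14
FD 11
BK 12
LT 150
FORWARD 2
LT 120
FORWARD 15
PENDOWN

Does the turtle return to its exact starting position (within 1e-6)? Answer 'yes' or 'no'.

Executing turtle program step by step:
Start: pos=(0,-6), heading=0, pen down
RT 180: heading 0 -> 180
FD 14: (0,-6) -> (-14,-6) [heading=180, draw]
FD 11: (-14,-6) -> (-25,-6) [heading=180, draw]
BK 12: (-25,-6) -> (-13,-6) [heading=180, draw]
LT 150: heading 180 -> 330
FD 2: (-13,-6) -> (-11.268,-7) [heading=330, draw]
LT 120: heading 330 -> 90
FD 15: (-11.268,-7) -> (-11.268,8) [heading=90, draw]
PD: pen down
Final: pos=(-11.268,8), heading=90, 5 segment(s) drawn

Start position: (0, -6)
Final position: (-11.268, 8)
Distance = 17.971; >= 1e-6 -> NOT closed

Answer: no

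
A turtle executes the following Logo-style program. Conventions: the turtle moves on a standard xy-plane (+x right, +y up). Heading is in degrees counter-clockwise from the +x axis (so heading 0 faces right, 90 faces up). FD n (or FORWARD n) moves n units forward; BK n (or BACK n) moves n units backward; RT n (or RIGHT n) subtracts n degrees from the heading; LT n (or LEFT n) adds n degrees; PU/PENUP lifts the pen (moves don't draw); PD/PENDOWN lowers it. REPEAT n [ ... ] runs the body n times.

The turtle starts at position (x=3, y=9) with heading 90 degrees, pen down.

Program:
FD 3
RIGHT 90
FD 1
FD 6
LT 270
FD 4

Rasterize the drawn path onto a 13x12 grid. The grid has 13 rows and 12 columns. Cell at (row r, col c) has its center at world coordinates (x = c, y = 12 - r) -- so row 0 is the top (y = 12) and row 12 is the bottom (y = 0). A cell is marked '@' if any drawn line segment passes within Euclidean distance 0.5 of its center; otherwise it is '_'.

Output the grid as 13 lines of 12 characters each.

Answer: ___@@@@@@@@_
___@______@_
___@______@_
___@______@_
__________@_
____________
____________
____________
____________
____________
____________
____________
____________

Derivation:
Segment 0: (3,9) -> (3,12)
Segment 1: (3,12) -> (4,12)
Segment 2: (4,12) -> (10,12)
Segment 3: (10,12) -> (10,8)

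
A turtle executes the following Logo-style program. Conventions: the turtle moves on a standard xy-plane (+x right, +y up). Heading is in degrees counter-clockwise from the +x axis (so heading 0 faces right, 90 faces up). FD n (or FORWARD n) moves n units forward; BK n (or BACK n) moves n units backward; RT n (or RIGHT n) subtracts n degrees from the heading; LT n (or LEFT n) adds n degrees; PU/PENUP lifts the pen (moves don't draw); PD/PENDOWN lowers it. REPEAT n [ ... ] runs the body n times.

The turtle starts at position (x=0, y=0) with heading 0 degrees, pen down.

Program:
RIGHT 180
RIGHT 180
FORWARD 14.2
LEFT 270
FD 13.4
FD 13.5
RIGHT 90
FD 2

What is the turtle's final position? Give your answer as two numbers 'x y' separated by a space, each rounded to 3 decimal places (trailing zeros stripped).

Executing turtle program step by step:
Start: pos=(0,0), heading=0, pen down
RT 180: heading 0 -> 180
RT 180: heading 180 -> 0
FD 14.2: (0,0) -> (14.2,0) [heading=0, draw]
LT 270: heading 0 -> 270
FD 13.4: (14.2,0) -> (14.2,-13.4) [heading=270, draw]
FD 13.5: (14.2,-13.4) -> (14.2,-26.9) [heading=270, draw]
RT 90: heading 270 -> 180
FD 2: (14.2,-26.9) -> (12.2,-26.9) [heading=180, draw]
Final: pos=(12.2,-26.9), heading=180, 4 segment(s) drawn

Answer: 12.2 -26.9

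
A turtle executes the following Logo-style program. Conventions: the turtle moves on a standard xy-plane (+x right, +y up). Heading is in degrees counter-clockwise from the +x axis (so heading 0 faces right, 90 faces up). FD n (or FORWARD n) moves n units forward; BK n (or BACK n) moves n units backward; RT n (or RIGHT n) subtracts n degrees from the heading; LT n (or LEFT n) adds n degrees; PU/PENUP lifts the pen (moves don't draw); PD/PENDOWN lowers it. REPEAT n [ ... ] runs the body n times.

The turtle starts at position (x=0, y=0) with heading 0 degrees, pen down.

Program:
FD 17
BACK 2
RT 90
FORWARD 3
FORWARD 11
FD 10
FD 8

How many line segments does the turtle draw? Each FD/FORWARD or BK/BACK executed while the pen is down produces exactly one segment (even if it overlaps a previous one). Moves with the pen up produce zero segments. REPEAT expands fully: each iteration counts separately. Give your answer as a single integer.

Executing turtle program step by step:
Start: pos=(0,0), heading=0, pen down
FD 17: (0,0) -> (17,0) [heading=0, draw]
BK 2: (17,0) -> (15,0) [heading=0, draw]
RT 90: heading 0 -> 270
FD 3: (15,0) -> (15,-3) [heading=270, draw]
FD 11: (15,-3) -> (15,-14) [heading=270, draw]
FD 10: (15,-14) -> (15,-24) [heading=270, draw]
FD 8: (15,-24) -> (15,-32) [heading=270, draw]
Final: pos=(15,-32), heading=270, 6 segment(s) drawn
Segments drawn: 6

Answer: 6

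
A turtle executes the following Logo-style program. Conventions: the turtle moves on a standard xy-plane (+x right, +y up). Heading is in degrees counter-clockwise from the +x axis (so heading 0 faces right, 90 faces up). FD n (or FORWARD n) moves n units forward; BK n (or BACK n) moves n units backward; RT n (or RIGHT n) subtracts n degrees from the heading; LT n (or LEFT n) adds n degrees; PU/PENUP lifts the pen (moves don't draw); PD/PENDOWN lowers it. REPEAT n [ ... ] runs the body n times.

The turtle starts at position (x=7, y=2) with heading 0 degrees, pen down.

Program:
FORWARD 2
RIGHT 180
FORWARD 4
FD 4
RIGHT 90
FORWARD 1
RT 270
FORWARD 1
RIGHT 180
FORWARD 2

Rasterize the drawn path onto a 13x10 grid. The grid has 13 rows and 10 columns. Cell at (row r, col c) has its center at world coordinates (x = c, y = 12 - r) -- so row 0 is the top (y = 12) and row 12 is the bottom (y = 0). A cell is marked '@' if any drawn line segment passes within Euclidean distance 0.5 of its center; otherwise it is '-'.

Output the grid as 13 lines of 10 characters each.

Segment 0: (7,2) -> (9,2)
Segment 1: (9,2) -> (5,2)
Segment 2: (5,2) -> (1,2)
Segment 3: (1,2) -> (1,3)
Segment 4: (1,3) -> (-0,3)
Segment 5: (-0,3) -> (2,3)

Answer: ----------
----------
----------
----------
----------
----------
----------
----------
----------
@@@-------
-@@@@@@@@@
----------
----------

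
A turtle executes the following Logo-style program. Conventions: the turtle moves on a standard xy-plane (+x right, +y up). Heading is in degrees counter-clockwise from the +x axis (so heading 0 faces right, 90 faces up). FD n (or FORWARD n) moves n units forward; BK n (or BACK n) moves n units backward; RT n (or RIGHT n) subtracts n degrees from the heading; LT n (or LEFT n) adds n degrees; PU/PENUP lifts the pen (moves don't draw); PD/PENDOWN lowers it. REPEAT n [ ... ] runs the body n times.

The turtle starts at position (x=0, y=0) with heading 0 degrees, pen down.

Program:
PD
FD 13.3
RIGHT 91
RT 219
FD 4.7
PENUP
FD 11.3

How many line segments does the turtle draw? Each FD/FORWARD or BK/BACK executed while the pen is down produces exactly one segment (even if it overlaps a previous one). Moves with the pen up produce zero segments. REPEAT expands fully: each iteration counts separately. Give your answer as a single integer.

Executing turtle program step by step:
Start: pos=(0,0), heading=0, pen down
PD: pen down
FD 13.3: (0,0) -> (13.3,0) [heading=0, draw]
RT 91: heading 0 -> 269
RT 219: heading 269 -> 50
FD 4.7: (13.3,0) -> (16.321,3.6) [heading=50, draw]
PU: pen up
FD 11.3: (16.321,3.6) -> (23.585,12.257) [heading=50, move]
Final: pos=(23.585,12.257), heading=50, 2 segment(s) drawn
Segments drawn: 2

Answer: 2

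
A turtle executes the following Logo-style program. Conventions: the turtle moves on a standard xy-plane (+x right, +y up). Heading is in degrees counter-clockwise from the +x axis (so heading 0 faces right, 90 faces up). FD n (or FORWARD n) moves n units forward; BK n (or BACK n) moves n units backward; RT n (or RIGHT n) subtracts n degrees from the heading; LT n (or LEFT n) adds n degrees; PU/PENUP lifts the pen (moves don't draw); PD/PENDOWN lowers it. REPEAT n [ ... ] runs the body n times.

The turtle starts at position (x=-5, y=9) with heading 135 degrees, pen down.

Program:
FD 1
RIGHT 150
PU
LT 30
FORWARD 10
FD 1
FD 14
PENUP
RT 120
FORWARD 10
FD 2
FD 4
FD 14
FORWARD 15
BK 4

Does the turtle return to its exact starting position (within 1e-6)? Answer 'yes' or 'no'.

Answer: no

Derivation:
Executing turtle program step by step:
Start: pos=(-5,9), heading=135, pen down
FD 1: (-5,9) -> (-5.707,9.707) [heading=135, draw]
RT 150: heading 135 -> 345
PU: pen up
LT 30: heading 345 -> 15
FD 10: (-5.707,9.707) -> (3.952,12.295) [heading=15, move]
FD 1: (3.952,12.295) -> (4.918,12.554) [heading=15, move]
FD 14: (4.918,12.554) -> (18.441,16.178) [heading=15, move]
PU: pen up
RT 120: heading 15 -> 255
FD 10: (18.441,16.178) -> (15.853,6.518) [heading=255, move]
FD 2: (15.853,6.518) -> (15.335,4.586) [heading=255, move]
FD 4: (15.335,4.586) -> (14.3,0.723) [heading=255, move]
FD 14: (14.3,0.723) -> (10.676,-12.8) [heading=255, move]
FD 15: (10.676,-12.8) -> (6.794,-27.289) [heading=255, move]
BK 4: (6.794,-27.289) -> (7.829,-23.425) [heading=255, move]
Final: pos=(7.829,-23.425), heading=255, 1 segment(s) drawn

Start position: (-5, 9)
Final position: (7.829, -23.425)
Distance = 34.871; >= 1e-6 -> NOT closed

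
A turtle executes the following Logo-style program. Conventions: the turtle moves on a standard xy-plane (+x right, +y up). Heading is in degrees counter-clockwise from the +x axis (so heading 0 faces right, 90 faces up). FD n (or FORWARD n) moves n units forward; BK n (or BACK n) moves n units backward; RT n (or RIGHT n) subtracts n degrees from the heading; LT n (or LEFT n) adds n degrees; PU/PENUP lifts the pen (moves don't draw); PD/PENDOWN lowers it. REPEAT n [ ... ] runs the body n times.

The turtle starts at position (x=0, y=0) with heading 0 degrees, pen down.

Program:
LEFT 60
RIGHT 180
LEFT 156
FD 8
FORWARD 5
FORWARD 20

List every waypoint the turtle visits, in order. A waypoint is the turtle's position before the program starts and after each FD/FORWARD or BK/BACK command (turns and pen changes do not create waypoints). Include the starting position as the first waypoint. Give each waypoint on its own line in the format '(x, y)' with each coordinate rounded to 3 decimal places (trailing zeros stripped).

Executing turtle program step by step:
Start: pos=(0,0), heading=0, pen down
LT 60: heading 0 -> 60
RT 180: heading 60 -> 240
LT 156: heading 240 -> 36
FD 8: (0,0) -> (6.472,4.702) [heading=36, draw]
FD 5: (6.472,4.702) -> (10.517,7.641) [heading=36, draw]
FD 20: (10.517,7.641) -> (26.698,19.397) [heading=36, draw]
Final: pos=(26.698,19.397), heading=36, 3 segment(s) drawn
Waypoints (4 total):
(0, 0)
(6.472, 4.702)
(10.517, 7.641)
(26.698, 19.397)

Answer: (0, 0)
(6.472, 4.702)
(10.517, 7.641)
(26.698, 19.397)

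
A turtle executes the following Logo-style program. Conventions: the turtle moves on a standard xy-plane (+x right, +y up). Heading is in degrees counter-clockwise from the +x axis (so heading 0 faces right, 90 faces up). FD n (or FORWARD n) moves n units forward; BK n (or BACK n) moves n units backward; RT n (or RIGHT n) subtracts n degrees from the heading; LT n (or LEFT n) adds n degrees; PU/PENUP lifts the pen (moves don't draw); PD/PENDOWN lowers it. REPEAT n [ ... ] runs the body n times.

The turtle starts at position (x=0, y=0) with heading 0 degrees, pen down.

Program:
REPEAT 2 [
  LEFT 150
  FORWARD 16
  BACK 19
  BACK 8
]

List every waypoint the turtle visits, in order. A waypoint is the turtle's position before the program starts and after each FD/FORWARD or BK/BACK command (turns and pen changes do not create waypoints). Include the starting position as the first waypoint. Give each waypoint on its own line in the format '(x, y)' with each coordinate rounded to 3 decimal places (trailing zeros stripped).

Executing turtle program step by step:
Start: pos=(0,0), heading=0, pen down
REPEAT 2 [
  -- iteration 1/2 --
  LT 150: heading 0 -> 150
  FD 16: (0,0) -> (-13.856,8) [heading=150, draw]
  BK 19: (-13.856,8) -> (2.598,-1.5) [heading=150, draw]
  BK 8: (2.598,-1.5) -> (9.526,-5.5) [heading=150, draw]
  -- iteration 2/2 --
  LT 150: heading 150 -> 300
  FD 16: (9.526,-5.5) -> (17.526,-19.356) [heading=300, draw]
  BK 19: (17.526,-19.356) -> (8.026,-2.902) [heading=300, draw]
  BK 8: (8.026,-2.902) -> (4.026,4.026) [heading=300, draw]
]
Final: pos=(4.026,4.026), heading=300, 6 segment(s) drawn
Waypoints (7 total):
(0, 0)
(-13.856, 8)
(2.598, -1.5)
(9.526, -5.5)
(17.526, -19.356)
(8.026, -2.902)
(4.026, 4.026)

Answer: (0, 0)
(-13.856, 8)
(2.598, -1.5)
(9.526, -5.5)
(17.526, -19.356)
(8.026, -2.902)
(4.026, 4.026)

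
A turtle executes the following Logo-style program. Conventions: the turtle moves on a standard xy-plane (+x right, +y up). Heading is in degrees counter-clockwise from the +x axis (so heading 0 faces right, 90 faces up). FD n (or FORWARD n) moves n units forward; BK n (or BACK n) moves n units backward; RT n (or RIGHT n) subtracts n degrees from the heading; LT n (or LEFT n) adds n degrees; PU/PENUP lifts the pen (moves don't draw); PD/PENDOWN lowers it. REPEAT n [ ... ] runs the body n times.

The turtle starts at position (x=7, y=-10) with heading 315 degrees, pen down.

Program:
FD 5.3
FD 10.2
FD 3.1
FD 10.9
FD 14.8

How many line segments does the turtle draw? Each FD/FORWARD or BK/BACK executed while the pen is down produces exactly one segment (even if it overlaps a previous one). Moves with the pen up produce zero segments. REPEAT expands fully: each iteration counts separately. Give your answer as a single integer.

Executing turtle program step by step:
Start: pos=(7,-10), heading=315, pen down
FD 5.3: (7,-10) -> (10.748,-13.748) [heading=315, draw]
FD 10.2: (10.748,-13.748) -> (17.96,-20.96) [heading=315, draw]
FD 3.1: (17.96,-20.96) -> (20.152,-23.152) [heading=315, draw]
FD 10.9: (20.152,-23.152) -> (27.86,-30.86) [heading=315, draw]
FD 14.8: (27.86,-30.86) -> (38.325,-41.325) [heading=315, draw]
Final: pos=(38.325,-41.325), heading=315, 5 segment(s) drawn
Segments drawn: 5

Answer: 5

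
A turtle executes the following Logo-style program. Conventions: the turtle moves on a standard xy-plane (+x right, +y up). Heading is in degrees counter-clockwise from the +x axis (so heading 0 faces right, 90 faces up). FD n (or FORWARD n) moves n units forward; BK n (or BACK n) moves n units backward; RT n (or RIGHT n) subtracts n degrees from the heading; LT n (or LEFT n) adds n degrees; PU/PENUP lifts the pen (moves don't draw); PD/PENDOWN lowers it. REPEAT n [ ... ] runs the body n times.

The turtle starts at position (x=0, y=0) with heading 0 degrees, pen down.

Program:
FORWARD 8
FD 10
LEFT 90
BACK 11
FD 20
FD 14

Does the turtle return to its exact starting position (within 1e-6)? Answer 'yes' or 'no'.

Answer: no

Derivation:
Executing turtle program step by step:
Start: pos=(0,0), heading=0, pen down
FD 8: (0,0) -> (8,0) [heading=0, draw]
FD 10: (8,0) -> (18,0) [heading=0, draw]
LT 90: heading 0 -> 90
BK 11: (18,0) -> (18,-11) [heading=90, draw]
FD 20: (18,-11) -> (18,9) [heading=90, draw]
FD 14: (18,9) -> (18,23) [heading=90, draw]
Final: pos=(18,23), heading=90, 5 segment(s) drawn

Start position: (0, 0)
Final position: (18, 23)
Distance = 29.206; >= 1e-6 -> NOT closed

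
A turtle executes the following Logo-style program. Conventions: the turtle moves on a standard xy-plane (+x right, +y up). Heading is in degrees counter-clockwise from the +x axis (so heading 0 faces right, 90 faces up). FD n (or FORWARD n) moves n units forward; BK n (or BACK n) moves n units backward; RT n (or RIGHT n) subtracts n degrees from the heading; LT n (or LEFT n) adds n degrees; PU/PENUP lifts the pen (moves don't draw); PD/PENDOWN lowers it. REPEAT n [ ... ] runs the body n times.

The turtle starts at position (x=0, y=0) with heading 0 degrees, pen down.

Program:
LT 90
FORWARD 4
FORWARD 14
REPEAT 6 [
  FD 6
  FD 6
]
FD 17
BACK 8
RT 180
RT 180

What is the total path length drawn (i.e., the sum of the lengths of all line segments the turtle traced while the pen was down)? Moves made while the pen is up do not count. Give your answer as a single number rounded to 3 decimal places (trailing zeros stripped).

Answer: 115

Derivation:
Executing turtle program step by step:
Start: pos=(0,0), heading=0, pen down
LT 90: heading 0 -> 90
FD 4: (0,0) -> (0,4) [heading=90, draw]
FD 14: (0,4) -> (0,18) [heading=90, draw]
REPEAT 6 [
  -- iteration 1/6 --
  FD 6: (0,18) -> (0,24) [heading=90, draw]
  FD 6: (0,24) -> (0,30) [heading=90, draw]
  -- iteration 2/6 --
  FD 6: (0,30) -> (0,36) [heading=90, draw]
  FD 6: (0,36) -> (0,42) [heading=90, draw]
  -- iteration 3/6 --
  FD 6: (0,42) -> (0,48) [heading=90, draw]
  FD 6: (0,48) -> (0,54) [heading=90, draw]
  -- iteration 4/6 --
  FD 6: (0,54) -> (0,60) [heading=90, draw]
  FD 6: (0,60) -> (0,66) [heading=90, draw]
  -- iteration 5/6 --
  FD 6: (0,66) -> (0,72) [heading=90, draw]
  FD 6: (0,72) -> (0,78) [heading=90, draw]
  -- iteration 6/6 --
  FD 6: (0,78) -> (0,84) [heading=90, draw]
  FD 6: (0,84) -> (0,90) [heading=90, draw]
]
FD 17: (0,90) -> (0,107) [heading=90, draw]
BK 8: (0,107) -> (0,99) [heading=90, draw]
RT 180: heading 90 -> 270
RT 180: heading 270 -> 90
Final: pos=(0,99), heading=90, 16 segment(s) drawn

Segment lengths:
  seg 1: (0,0) -> (0,4), length = 4
  seg 2: (0,4) -> (0,18), length = 14
  seg 3: (0,18) -> (0,24), length = 6
  seg 4: (0,24) -> (0,30), length = 6
  seg 5: (0,30) -> (0,36), length = 6
  seg 6: (0,36) -> (0,42), length = 6
  seg 7: (0,42) -> (0,48), length = 6
  seg 8: (0,48) -> (0,54), length = 6
  seg 9: (0,54) -> (0,60), length = 6
  seg 10: (0,60) -> (0,66), length = 6
  seg 11: (0,66) -> (0,72), length = 6
  seg 12: (0,72) -> (0,78), length = 6
  seg 13: (0,78) -> (0,84), length = 6
  seg 14: (0,84) -> (0,90), length = 6
  seg 15: (0,90) -> (0,107), length = 17
  seg 16: (0,107) -> (0,99), length = 8
Total = 115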